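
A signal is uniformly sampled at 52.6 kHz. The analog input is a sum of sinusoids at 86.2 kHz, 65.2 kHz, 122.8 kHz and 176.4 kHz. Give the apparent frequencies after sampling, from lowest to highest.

fs/2 = 26.3 kHz.
86.2 kHz mod fs = 33.6 kHz.
33.6 kHz > fs/2 = 26.3 kHz, folds to fs − 33.6 kHz = 19 kHz.
65.2 kHz mod fs = 12.6 kHz.
12.6 kHz ≤ fs/2 = 26.3 kHz, appears at 12.6 kHz.
122.8 kHz mod fs = 17.6 kHz.
17.6 kHz ≤ fs/2 = 26.3 kHz, appears at 17.6 kHz.
176.4 kHz mod fs = 18.6 kHz.
18.6 kHz ≤ fs/2 = 26.3 kHz, appears at 18.6 kHz.
Distinct values: {12.6 kHz, 17.6 kHz, 18.6 kHz, 19 kHz}.

12.6 kHz, 17.6 kHz, 18.6 kHz, 19 kHz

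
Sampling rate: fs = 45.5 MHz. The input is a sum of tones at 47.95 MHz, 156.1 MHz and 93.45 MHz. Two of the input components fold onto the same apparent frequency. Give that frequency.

fs/2 = 22.75 MHz.
47.95 MHz mod fs = 2.45 MHz.
2.45 MHz ≤ fs/2 = 22.75 MHz, appears at 2.45 MHz.
156.1 MHz mod fs = 19.6 MHz.
19.6 MHz ≤ fs/2 = 22.75 MHz, appears at 19.6 MHz.
93.45 MHz mod fs = 2.45 MHz.
2.45 MHz ≤ fs/2 = 22.75 MHz, appears at 2.45 MHz.
47.95 MHz and 93.45 MHz both map to 2.45 MHz.

2.45 MHz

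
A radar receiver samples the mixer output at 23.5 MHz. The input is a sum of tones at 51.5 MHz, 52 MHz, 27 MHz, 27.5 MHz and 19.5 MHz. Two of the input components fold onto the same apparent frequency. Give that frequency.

fs/2 = 11.75 MHz.
51.5 MHz mod fs = 4.5 MHz.
4.5 MHz ≤ fs/2 = 11.75 MHz, appears at 4.5 MHz.
52 MHz mod fs = 5 MHz.
5 MHz ≤ fs/2 = 11.75 MHz, appears at 5 MHz.
27 MHz mod fs = 3.5 MHz.
3.5 MHz ≤ fs/2 = 11.75 MHz, appears at 3.5 MHz.
27.5 MHz mod fs = 4 MHz.
4 MHz ≤ fs/2 = 11.75 MHz, appears at 4 MHz.
19.5 MHz > fs/2 = 11.75 MHz, folds to fs − 19.5 MHz = 4 MHz.
19.5 MHz and 27.5 MHz both map to 4 MHz.

4 MHz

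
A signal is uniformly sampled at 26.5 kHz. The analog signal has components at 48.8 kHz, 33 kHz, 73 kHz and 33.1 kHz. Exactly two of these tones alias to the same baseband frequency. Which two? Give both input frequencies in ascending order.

fs/2 = 13.25 kHz.
48.8 kHz mod fs = 22.3 kHz.
22.3 kHz > fs/2 = 13.25 kHz, folds to fs − 22.3 kHz = 4.2 kHz.
33 kHz mod fs = 6.5 kHz.
6.5 kHz ≤ fs/2 = 13.25 kHz, appears at 6.5 kHz.
73 kHz mod fs = 20 kHz.
20 kHz > fs/2 = 13.25 kHz, folds to fs − 20 kHz = 6.5 kHz.
33.1 kHz mod fs = 6.6 kHz.
6.6 kHz ≤ fs/2 = 13.25 kHz, appears at 6.6 kHz.
33 kHz and 73 kHz both map to 6.5 kHz.

33 kHz, 73 kHz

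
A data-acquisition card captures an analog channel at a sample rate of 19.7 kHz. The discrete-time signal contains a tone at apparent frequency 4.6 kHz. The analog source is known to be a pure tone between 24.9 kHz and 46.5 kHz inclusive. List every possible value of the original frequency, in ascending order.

Frequencies that alias to 4.6 kHz are k·fs ± 4.6 kHz for integer k ≥ 0.
k=0: 4.6 kHz.
k=1: 15.1 kHz, 24.3 kHz.
k=2: 34.8 kHz, 44 kHz.
k=3: 54.5 kHz, 63.7 kHz.
Within [24.9 kHz, 46.5 kHz]: 34.8 kHz, 44 kHz.

34.8 kHz, 44 kHz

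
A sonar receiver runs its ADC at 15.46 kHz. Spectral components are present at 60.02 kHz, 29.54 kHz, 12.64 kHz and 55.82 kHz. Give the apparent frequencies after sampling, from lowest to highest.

1.38 kHz, 1.82 kHz, 2.82 kHz, 6.02 kHz

fs/2 = 7.73 kHz.
60.02 kHz mod fs = 13.64 kHz.
13.64 kHz > fs/2 = 7.73 kHz, folds to fs − 13.64 kHz = 1.82 kHz.
29.54 kHz mod fs = 14.08 kHz.
14.08 kHz > fs/2 = 7.73 kHz, folds to fs − 14.08 kHz = 1.38 kHz.
12.64 kHz > fs/2 = 7.73 kHz, folds to fs − 12.64 kHz = 2.82 kHz.
55.82 kHz mod fs = 9.44 kHz.
9.44 kHz > fs/2 = 7.73 kHz, folds to fs − 9.44 kHz = 6.02 kHz.
Distinct values: {1.38 kHz, 1.82 kHz, 2.82 kHz, 6.02 kHz}.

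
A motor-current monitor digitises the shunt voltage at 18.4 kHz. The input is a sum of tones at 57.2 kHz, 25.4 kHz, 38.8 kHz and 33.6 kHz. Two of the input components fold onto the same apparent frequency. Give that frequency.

fs/2 = 9.2 kHz.
57.2 kHz mod fs = 2 kHz.
2 kHz ≤ fs/2 = 9.2 kHz, appears at 2 kHz.
25.4 kHz mod fs = 7 kHz.
7 kHz ≤ fs/2 = 9.2 kHz, appears at 7 kHz.
38.8 kHz mod fs = 2 kHz.
2 kHz ≤ fs/2 = 9.2 kHz, appears at 2 kHz.
33.6 kHz mod fs = 15.2 kHz.
15.2 kHz > fs/2 = 9.2 kHz, folds to fs − 15.2 kHz = 3.2 kHz.
38.8 kHz and 57.2 kHz both map to 2 kHz.

2 kHz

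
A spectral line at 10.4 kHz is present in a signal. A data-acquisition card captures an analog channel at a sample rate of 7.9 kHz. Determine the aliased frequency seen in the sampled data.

10.4 kHz mod fs = 2.5 kHz.
2.5 kHz ≤ fs/2 = 3.95 kHz, appears at 2.5 kHz.

2.5 kHz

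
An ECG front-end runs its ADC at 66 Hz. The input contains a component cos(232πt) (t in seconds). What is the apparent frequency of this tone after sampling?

ω = 232π rad/s → f = ω/(2π) = 116 Hz.
116 Hz mod fs = 50 Hz.
50 Hz > fs/2 = 33 Hz, folds to fs − 50 Hz = 16 Hz.

16 Hz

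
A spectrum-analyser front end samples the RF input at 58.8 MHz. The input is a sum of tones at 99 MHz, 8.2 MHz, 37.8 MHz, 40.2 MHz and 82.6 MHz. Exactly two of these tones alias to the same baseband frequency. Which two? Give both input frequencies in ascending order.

40.2 MHz, 99 MHz

fs/2 = 29.4 MHz.
99 MHz mod fs = 40.2 MHz.
40.2 MHz > fs/2 = 29.4 MHz, folds to fs − 40.2 MHz = 18.6 MHz.
8.2 MHz ≤ fs/2 = 29.4 MHz, passes unchanged.
37.8 MHz > fs/2 = 29.4 MHz, folds to fs − 37.8 MHz = 21 MHz.
40.2 MHz > fs/2 = 29.4 MHz, folds to fs − 40.2 MHz = 18.6 MHz.
82.6 MHz mod fs = 23.8 MHz.
23.8 MHz ≤ fs/2 = 29.4 MHz, appears at 23.8 MHz.
40.2 MHz and 99 MHz both map to 18.6 MHz.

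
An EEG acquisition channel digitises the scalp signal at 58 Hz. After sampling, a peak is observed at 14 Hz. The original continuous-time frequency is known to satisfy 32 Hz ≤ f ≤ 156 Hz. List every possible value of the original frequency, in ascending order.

Frequencies that alias to 14 Hz are k·fs ± 14 Hz for integer k ≥ 0.
k=0: 14 Hz.
k=1: 44 Hz, 72 Hz.
k=2: 102 Hz, 130 Hz.
k=3: 160 Hz, 188 Hz.
Within [32 Hz, 156 Hz]: 44 Hz, 72 Hz, 102 Hz, 130 Hz.

44 Hz, 72 Hz, 102 Hz, 130 Hz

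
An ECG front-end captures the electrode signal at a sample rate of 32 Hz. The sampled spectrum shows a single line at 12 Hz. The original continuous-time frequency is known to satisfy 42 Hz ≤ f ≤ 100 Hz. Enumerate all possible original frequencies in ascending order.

44 Hz, 52 Hz, 76 Hz, 84 Hz

Frequencies that alias to 12 Hz are k·fs ± 12 Hz for integer k ≥ 0.
k=0: 12 Hz.
k=1: 20 Hz, 44 Hz.
k=2: 52 Hz, 76 Hz.
k=3: 84 Hz, 108 Hz.
k=4: 116 Hz, 140 Hz.
Within [42 Hz, 100 Hz]: 44 Hz, 52 Hz, 76 Hz, 84 Hz.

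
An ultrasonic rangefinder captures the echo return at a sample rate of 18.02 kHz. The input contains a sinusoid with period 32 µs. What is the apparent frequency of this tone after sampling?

4.79 kHz

T = 32 µs → f = 1/T = 31.25 kHz.
31.25 kHz mod fs = 13.23 kHz.
13.23 kHz > fs/2 = 9.01 kHz, folds to fs − 13.23 kHz = 4.79 kHz.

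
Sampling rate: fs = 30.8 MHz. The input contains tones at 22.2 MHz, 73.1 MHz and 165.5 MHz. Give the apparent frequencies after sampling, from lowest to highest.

fs/2 = 15.4 MHz.
22.2 MHz > fs/2 = 15.4 MHz, folds to fs − 22.2 MHz = 8.6 MHz.
73.1 MHz mod fs = 11.5 MHz.
11.5 MHz ≤ fs/2 = 15.4 MHz, appears at 11.5 MHz.
165.5 MHz mod fs = 11.5 MHz.
11.5 MHz ≤ fs/2 = 15.4 MHz, appears at 11.5 MHz.
Distinct values: {8.6 MHz, 11.5 MHz}.

8.6 MHz, 11.5 MHz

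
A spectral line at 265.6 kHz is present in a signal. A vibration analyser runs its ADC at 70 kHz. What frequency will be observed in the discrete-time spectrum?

265.6 kHz mod fs = 55.6 kHz.
55.6 kHz > fs/2 = 35 kHz, folds to fs − 55.6 kHz = 14.4 kHz.

14.4 kHz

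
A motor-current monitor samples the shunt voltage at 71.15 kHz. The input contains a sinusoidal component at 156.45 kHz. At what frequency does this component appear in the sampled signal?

156.45 kHz mod fs = 14.15 kHz.
14.15 kHz ≤ fs/2 = 35.575 kHz, appears at 14.15 kHz.

14.15 kHz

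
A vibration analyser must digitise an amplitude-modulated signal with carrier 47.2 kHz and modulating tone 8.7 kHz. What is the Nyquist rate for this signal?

AM sidebands sit at fc ± fm = 38.5 kHz and 55.9 kHz.
Highest-frequency component: 55.9 kHz.
Nyquist rate = 2 × 55.9 kHz = 111.8 kHz.

111.8 kHz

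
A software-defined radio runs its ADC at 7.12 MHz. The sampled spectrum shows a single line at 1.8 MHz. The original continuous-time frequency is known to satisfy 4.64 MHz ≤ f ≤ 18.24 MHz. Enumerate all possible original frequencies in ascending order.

Frequencies that alias to 1.8 MHz are k·fs ± 1.8 MHz for integer k ≥ 0.
k=0: 1.8 MHz.
k=1: 5.32 MHz, 8.92 MHz.
k=2: 12.44 MHz, 16.04 MHz.
k=3: 19.56 MHz, 23.16 MHz.
Within [4.64 MHz, 18.24 MHz]: 5.32 MHz, 8.92 MHz, 12.44 MHz, 16.04 MHz.

5.32 MHz, 8.92 MHz, 12.44 MHz, 16.04 MHz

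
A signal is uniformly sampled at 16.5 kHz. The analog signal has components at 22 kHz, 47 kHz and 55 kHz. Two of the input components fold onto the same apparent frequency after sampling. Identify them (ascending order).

fs/2 = 8.25 kHz.
22 kHz mod fs = 5.5 kHz.
5.5 kHz ≤ fs/2 = 8.25 kHz, appears at 5.5 kHz.
47 kHz mod fs = 14 kHz.
14 kHz > fs/2 = 8.25 kHz, folds to fs − 14 kHz = 2.5 kHz.
55 kHz mod fs = 5.5 kHz.
5.5 kHz ≤ fs/2 = 8.25 kHz, appears at 5.5 kHz.
22 kHz and 55 kHz both map to 5.5 kHz.

22 kHz, 55 kHz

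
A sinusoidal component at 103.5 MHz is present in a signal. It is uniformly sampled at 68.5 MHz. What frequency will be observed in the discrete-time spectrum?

33.5 MHz

103.5 MHz mod fs = 35 MHz.
35 MHz > fs/2 = 34.25 MHz, folds to fs − 35 MHz = 33.5 MHz.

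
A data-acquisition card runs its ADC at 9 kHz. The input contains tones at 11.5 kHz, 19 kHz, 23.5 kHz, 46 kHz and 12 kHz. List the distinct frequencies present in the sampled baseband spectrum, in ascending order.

1 kHz, 2.5 kHz, 3 kHz, 3.5 kHz

fs/2 = 4.5 kHz.
11.5 kHz mod fs = 2.5 kHz.
2.5 kHz ≤ fs/2 = 4.5 kHz, appears at 2.5 kHz.
19 kHz mod fs = 1 kHz.
1 kHz ≤ fs/2 = 4.5 kHz, appears at 1 kHz.
23.5 kHz mod fs = 5.5 kHz.
5.5 kHz > fs/2 = 4.5 kHz, folds to fs − 5.5 kHz = 3.5 kHz.
46 kHz mod fs = 1 kHz.
1 kHz ≤ fs/2 = 4.5 kHz, appears at 1 kHz.
12 kHz mod fs = 3 kHz.
3 kHz ≤ fs/2 = 4.5 kHz, appears at 3 kHz.
Distinct values: {1 kHz, 2.5 kHz, 3 kHz, 3.5 kHz}.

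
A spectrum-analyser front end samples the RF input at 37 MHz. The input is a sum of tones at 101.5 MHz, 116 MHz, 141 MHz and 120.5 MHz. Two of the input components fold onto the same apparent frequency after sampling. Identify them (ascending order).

101.5 MHz, 120.5 MHz

fs/2 = 18.5 MHz.
101.5 MHz mod fs = 27.5 MHz.
27.5 MHz > fs/2 = 18.5 MHz, folds to fs − 27.5 MHz = 9.5 MHz.
116 MHz mod fs = 5 MHz.
5 MHz ≤ fs/2 = 18.5 MHz, appears at 5 MHz.
141 MHz mod fs = 30 MHz.
30 MHz > fs/2 = 18.5 MHz, folds to fs − 30 MHz = 7 MHz.
120.5 MHz mod fs = 9.5 MHz.
9.5 MHz ≤ fs/2 = 18.5 MHz, appears at 9.5 MHz.
101.5 MHz and 120.5 MHz both map to 9.5 MHz.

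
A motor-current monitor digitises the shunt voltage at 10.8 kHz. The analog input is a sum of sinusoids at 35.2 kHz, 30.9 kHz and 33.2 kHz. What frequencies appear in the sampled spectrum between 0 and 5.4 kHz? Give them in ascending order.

0.8 kHz, 1.5 kHz, 2.8 kHz

fs/2 = 5.4 kHz.
35.2 kHz mod fs = 2.8 kHz.
2.8 kHz ≤ fs/2 = 5.4 kHz, appears at 2.8 kHz.
30.9 kHz mod fs = 9.3 kHz.
9.3 kHz > fs/2 = 5.4 kHz, folds to fs − 9.3 kHz = 1.5 kHz.
33.2 kHz mod fs = 0.8 kHz.
0.8 kHz ≤ fs/2 = 5.4 kHz, appears at 0.8 kHz.
Distinct values: {0.8 kHz, 1.5 kHz, 2.8 kHz}.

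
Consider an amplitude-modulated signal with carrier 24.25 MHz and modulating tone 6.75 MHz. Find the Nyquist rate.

62 MHz

AM sidebands sit at fc ± fm = 17.5 MHz and 31 MHz.
Highest-frequency component: 31 MHz.
Nyquist rate = 2 × 31 MHz = 62 MHz.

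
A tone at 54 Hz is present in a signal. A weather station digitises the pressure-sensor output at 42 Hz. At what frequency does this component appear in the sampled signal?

54 Hz mod fs = 12 Hz.
12 Hz ≤ fs/2 = 21 Hz, appears at 12 Hz.

12 Hz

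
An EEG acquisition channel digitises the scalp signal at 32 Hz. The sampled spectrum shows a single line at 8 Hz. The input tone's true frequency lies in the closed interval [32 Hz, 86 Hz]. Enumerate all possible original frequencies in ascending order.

40 Hz, 56 Hz, 72 Hz

Frequencies that alias to 8 Hz are k·fs ± 8 Hz for integer k ≥ 0.
k=0: 8 Hz.
k=1: 24 Hz, 40 Hz.
k=2: 56 Hz, 72 Hz.
k=3: 88 Hz, 104 Hz.
Within [32 Hz, 86 Hz]: 40 Hz, 56 Hz, 72 Hz.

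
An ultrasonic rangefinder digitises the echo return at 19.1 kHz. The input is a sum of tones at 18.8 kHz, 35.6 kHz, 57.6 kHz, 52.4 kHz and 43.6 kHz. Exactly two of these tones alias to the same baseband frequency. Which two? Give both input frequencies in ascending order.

18.8 kHz, 57.6 kHz

fs/2 = 9.55 kHz.
18.8 kHz > fs/2 = 9.55 kHz, folds to fs − 18.8 kHz = 0.3 kHz.
35.6 kHz mod fs = 16.5 kHz.
16.5 kHz > fs/2 = 9.55 kHz, folds to fs − 16.5 kHz = 2.6 kHz.
57.6 kHz mod fs = 0.3 kHz.
0.3 kHz ≤ fs/2 = 9.55 kHz, appears at 0.3 kHz.
52.4 kHz mod fs = 14.2 kHz.
14.2 kHz > fs/2 = 9.55 kHz, folds to fs − 14.2 kHz = 4.9 kHz.
43.6 kHz mod fs = 5.4 kHz.
5.4 kHz ≤ fs/2 = 9.55 kHz, appears at 5.4 kHz.
18.8 kHz and 57.6 kHz both map to 0.3 kHz.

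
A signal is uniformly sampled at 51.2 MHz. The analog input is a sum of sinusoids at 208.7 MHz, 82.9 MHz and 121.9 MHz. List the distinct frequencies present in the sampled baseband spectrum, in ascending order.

fs/2 = 25.6 MHz.
208.7 MHz mod fs = 3.9 MHz.
3.9 MHz ≤ fs/2 = 25.6 MHz, appears at 3.9 MHz.
82.9 MHz mod fs = 31.7 MHz.
31.7 MHz > fs/2 = 25.6 MHz, folds to fs − 31.7 MHz = 19.5 MHz.
121.9 MHz mod fs = 19.5 MHz.
19.5 MHz ≤ fs/2 = 25.6 MHz, appears at 19.5 MHz.
Distinct values: {3.9 MHz, 19.5 MHz}.

3.9 MHz, 19.5 MHz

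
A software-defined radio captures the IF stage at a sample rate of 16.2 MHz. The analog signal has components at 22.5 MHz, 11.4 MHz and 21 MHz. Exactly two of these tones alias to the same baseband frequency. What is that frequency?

4.8 MHz

fs/2 = 8.1 MHz.
22.5 MHz mod fs = 6.3 MHz.
6.3 MHz ≤ fs/2 = 8.1 MHz, appears at 6.3 MHz.
11.4 MHz > fs/2 = 8.1 MHz, folds to fs − 11.4 MHz = 4.8 MHz.
21 MHz mod fs = 4.8 MHz.
4.8 MHz ≤ fs/2 = 8.1 MHz, appears at 4.8 MHz.
11.4 MHz and 21 MHz both map to 4.8 MHz.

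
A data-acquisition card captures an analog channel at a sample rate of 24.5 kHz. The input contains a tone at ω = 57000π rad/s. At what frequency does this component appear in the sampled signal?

ω = 57000π rad/s → f = ω/(2π) = 28500 Hz = 28.5 kHz.
28.5 kHz mod fs = 4 kHz.
4 kHz ≤ fs/2 = 12.25 kHz, appears at 4 kHz.

4 kHz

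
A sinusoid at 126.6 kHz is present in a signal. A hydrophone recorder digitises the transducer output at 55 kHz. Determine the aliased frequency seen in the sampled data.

16.6 kHz

126.6 kHz mod fs = 16.6 kHz.
16.6 kHz ≤ fs/2 = 27.5 kHz, appears at 16.6 kHz.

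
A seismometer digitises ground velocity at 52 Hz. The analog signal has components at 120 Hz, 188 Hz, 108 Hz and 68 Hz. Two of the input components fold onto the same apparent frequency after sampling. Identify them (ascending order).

68 Hz, 120 Hz

fs/2 = 26 Hz.
120 Hz mod fs = 16 Hz.
16 Hz ≤ fs/2 = 26 Hz, appears at 16 Hz.
188 Hz mod fs = 32 Hz.
32 Hz > fs/2 = 26 Hz, folds to fs − 32 Hz = 20 Hz.
108 Hz mod fs = 4 Hz.
4 Hz ≤ fs/2 = 26 Hz, appears at 4 Hz.
68 Hz mod fs = 16 Hz.
16 Hz ≤ fs/2 = 26 Hz, appears at 16 Hz.
68 Hz and 120 Hz both map to 16 Hz.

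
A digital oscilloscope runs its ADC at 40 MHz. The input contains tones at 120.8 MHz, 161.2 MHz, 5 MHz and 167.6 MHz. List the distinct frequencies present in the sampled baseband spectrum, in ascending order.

0.8 MHz, 1.2 MHz, 5 MHz, 7.6 MHz

fs/2 = 20 MHz.
120.8 MHz mod fs = 0.8 MHz.
0.8 MHz ≤ fs/2 = 20 MHz, appears at 0.8 MHz.
161.2 MHz mod fs = 1.2 MHz.
1.2 MHz ≤ fs/2 = 20 MHz, appears at 1.2 MHz.
5 MHz ≤ fs/2 = 20 MHz, passes unchanged.
167.6 MHz mod fs = 7.6 MHz.
7.6 MHz ≤ fs/2 = 20 MHz, appears at 7.6 MHz.
Distinct values: {0.8 MHz, 1.2 MHz, 5 MHz, 7.6 MHz}.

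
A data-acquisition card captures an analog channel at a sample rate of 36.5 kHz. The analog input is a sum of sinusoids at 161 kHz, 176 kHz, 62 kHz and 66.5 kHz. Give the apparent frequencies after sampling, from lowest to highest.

fs/2 = 18.25 kHz.
161 kHz mod fs = 15 kHz.
15 kHz ≤ fs/2 = 18.25 kHz, appears at 15 kHz.
176 kHz mod fs = 30 kHz.
30 kHz > fs/2 = 18.25 kHz, folds to fs − 30 kHz = 6.5 kHz.
62 kHz mod fs = 25.5 kHz.
25.5 kHz > fs/2 = 18.25 kHz, folds to fs − 25.5 kHz = 11 kHz.
66.5 kHz mod fs = 30 kHz.
30 kHz > fs/2 = 18.25 kHz, folds to fs − 30 kHz = 6.5 kHz.
Distinct values: {6.5 kHz, 11 kHz, 15 kHz}.

6.5 kHz, 11 kHz, 15 kHz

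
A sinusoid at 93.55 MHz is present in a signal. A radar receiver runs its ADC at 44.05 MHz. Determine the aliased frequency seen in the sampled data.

93.55 MHz mod fs = 5.45 MHz.
5.45 MHz ≤ fs/2 = 22.025 MHz, appears at 5.45 MHz.

5.45 MHz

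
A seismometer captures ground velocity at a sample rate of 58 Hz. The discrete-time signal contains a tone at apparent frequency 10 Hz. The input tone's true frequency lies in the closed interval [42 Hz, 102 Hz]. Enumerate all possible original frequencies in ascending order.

48 Hz, 68 Hz

Frequencies that alias to 10 Hz are k·fs ± 10 Hz for integer k ≥ 0.
k=0: 10 Hz.
k=1: 48 Hz, 68 Hz.
k=2: 106 Hz, 126 Hz.
Within [42 Hz, 102 Hz]: 48 Hz, 68 Hz.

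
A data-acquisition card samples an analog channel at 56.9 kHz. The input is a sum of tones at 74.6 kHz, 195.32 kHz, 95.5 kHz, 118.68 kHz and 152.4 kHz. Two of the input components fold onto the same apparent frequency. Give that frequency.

fs/2 = 28.45 kHz.
74.6 kHz mod fs = 17.7 kHz.
17.7 kHz ≤ fs/2 = 28.45 kHz, appears at 17.7 kHz.
195.32 kHz mod fs = 24.62 kHz.
24.62 kHz ≤ fs/2 = 28.45 kHz, appears at 24.62 kHz.
95.5 kHz mod fs = 38.6 kHz.
38.6 kHz > fs/2 = 28.45 kHz, folds to fs − 38.6 kHz = 18.3 kHz.
118.68 kHz mod fs = 4.88 kHz.
4.88 kHz ≤ fs/2 = 28.45 kHz, appears at 4.88 kHz.
152.4 kHz mod fs = 38.6 kHz.
38.6 kHz > fs/2 = 28.45 kHz, folds to fs − 38.6 kHz = 18.3 kHz.
95.5 kHz and 152.4 kHz both map to 18.3 kHz.

18.3 kHz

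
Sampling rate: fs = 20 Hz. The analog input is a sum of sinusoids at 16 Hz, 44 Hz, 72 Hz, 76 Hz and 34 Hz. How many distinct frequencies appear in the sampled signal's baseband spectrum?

fs/2 = 10 Hz.
16 Hz > fs/2 = 10 Hz, folds to fs − 16 Hz = 4 Hz.
44 Hz mod fs = 4 Hz.
4 Hz ≤ fs/2 = 10 Hz, appears at 4 Hz.
72 Hz mod fs = 12 Hz.
12 Hz > fs/2 = 10 Hz, folds to fs − 12 Hz = 8 Hz.
76 Hz mod fs = 16 Hz.
16 Hz > fs/2 = 10 Hz, folds to fs − 16 Hz = 4 Hz.
34 Hz mod fs = 14 Hz.
14 Hz > fs/2 = 10 Hz, folds to fs − 14 Hz = 6 Hz.
Distinct values: {4 Hz, 6 Hz, 8 Hz} → 3.

3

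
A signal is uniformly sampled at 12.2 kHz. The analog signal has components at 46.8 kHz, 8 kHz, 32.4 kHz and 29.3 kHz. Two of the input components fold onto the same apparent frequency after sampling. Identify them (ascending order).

8 kHz, 32.4 kHz

fs/2 = 6.1 kHz.
46.8 kHz mod fs = 10.2 kHz.
10.2 kHz > fs/2 = 6.1 kHz, folds to fs − 10.2 kHz = 2 kHz.
8 kHz > fs/2 = 6.1 kHz, folds to fs − 8 kHz = 4.2 kHz.
32.4 kHz mod fs = 8 kHz.
8 kHz > fs/2 = 6.1 kHz, folds to fs − 8 kHz = 4.2 kHz.
29.3 kHz mod fs = 4.9 kHz.
4.9 kHz ≤ fs/2 = 6.1 kHz, appears at 4.9 kHz.
8 kHz and 32.4 kHz both map to 4.2 kHz.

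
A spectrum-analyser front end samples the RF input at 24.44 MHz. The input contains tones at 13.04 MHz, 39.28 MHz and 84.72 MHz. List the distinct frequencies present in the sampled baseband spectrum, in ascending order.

9.6 MHz, 11.4 MHz

fs/2 = 12.22 MHz.
13.04 MHz > fs/2 = 12.22 MHz, folds to fs − 13.04 MHz = 11.4 MHz.
39.28 MHz mod fs = 14.84 MHz.
14.84 MHz > fs/2 = 12.22 MHz, folds to fs − 14.84 MHz = 9.6 MHz.
84.72 MHz mod fs = 11.4 MHz.
11.4 MHz ≤ fs/2 = 12.22 MHz, appears at 11.4 MHz.
Distinct values: {9.6 MHz, 11.4 MHz}.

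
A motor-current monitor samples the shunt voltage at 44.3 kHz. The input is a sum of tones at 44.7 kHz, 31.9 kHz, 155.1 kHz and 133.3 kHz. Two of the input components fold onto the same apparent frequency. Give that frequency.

fs/2 = 22.15 kHz.
44.7 kHz mod fs = 0.4 kHz.
0.4 kHz ≤ fs/2 = 22.15 kHz, appears at 0.4 kHz.
31.9 kHz > fs/2 = 22.15 kHz, folds to fs − 31.9 kHz = 12.4 kHz.
155.1 kHz mod fs = 22.2 kHz.
22.2 kHz > fs/2 = 22.15 kHz, folds to fs − 22.2 kHz = 22.1 kHz.
133.3 kHz mod fs = 0.4 kHz.
0.4 kHz ≤ fs/2 = 22.15 kHz, appears at 0.4 kHz.
44.7 kHz and 133.3 kHz both map to 0.4 kHz.

0.4 kHz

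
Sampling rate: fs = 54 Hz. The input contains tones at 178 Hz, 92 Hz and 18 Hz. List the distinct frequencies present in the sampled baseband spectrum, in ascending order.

16 Hz, 18 Hz

fs/2 = 27 Hz.
178 Hz mod fs = 16 Hz.
16 Hz ≤ fs/2 = 27 Hz, appears at 16 Hz.
92 Hz mod fs = 38 Hz.
38 Hz > fs/2 = 27 Hz, folds to fs − 38 Hz = 16 Hz.
18 Hz ≤ fs/2 = 27 Hz, passes unchanged.
Distinct values: {16 Hz, 18 Hz}.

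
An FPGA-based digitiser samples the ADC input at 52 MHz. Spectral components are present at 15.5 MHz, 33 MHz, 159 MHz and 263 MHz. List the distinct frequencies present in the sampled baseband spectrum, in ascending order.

3 MHz, 15.5 MHz, 19 MHz

fs/2 = 26 MHz.
15.5 MHz ≤ fs/2 = 26 MHz, passes unchanged.
33 MHz > fs/2 = 26 MHz, folds to fs − 33 MHz = 19 MHz.
159 MHz mod fs = 3 MHz.
3 MHz ≤ fs/2 = 26 MHz, appears at 3 MHz.
263 MHz mod fs = 3 MHz.
3 MHz ≤ fs/2 = 26 MHz, appears at 3 MHz.
Distinct values: {3 MHz, 15.5 MHz, 19 MHz}.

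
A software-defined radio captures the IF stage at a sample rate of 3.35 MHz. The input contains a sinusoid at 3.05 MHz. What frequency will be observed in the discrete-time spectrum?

0.3 MHz

3.05 MHz > fs/2 = 1.675 MHz, folds to fs − 3.05 MHz = 0.3 MHz.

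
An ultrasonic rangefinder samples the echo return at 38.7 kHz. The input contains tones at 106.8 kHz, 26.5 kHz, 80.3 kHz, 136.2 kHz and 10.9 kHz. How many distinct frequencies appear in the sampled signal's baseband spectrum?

5

fs/2 = 19.35 kHz.
106.8 kHz mod fs = 29.4 kHz.
29.4 kHz > fs/2 = 19.35 kHz, folds to fs − 29.4 kHz = 9.3 kHz.
26.5 kHz > fs/2 = 19.35 kHz, folds to fs − 26.5 kHz = 12.2 kHz.
80.3 kHz mod fs = 2.9 kHz.
2.9 kHz ≤ fs/2 = 19.35 kHz, appears at 2.9 kHz.
136.2 kHz mod fs = 20.1 kHz.
20.1 kHz > fs/2 = 19.35 kHz, folds to fs − 20.1 kHz = 18.6 kHz.
10.9 kHz ≤ fs/2 = 19.35 kHz, passes unchanged.
Distinct values: {2.9 kHz, 9.3 kHz, 10.9 kHz, 12.2 kHz, 18.6 kHz} → 5.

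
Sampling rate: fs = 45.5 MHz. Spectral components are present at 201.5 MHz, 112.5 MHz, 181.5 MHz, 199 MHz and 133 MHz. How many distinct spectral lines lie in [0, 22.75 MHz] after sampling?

fs/2 = 22.75 MHz.
201.5 MHz mod fs = 19.5 MHz.
19.5 MHz ≤ fs/2 = 22.75 MHz, appears at 19.5 MHz.
112.5 MHz mod fs = 21.5 MHz.
21.5 MHz ≤ fs/2 = 22.75 MHz, appears at 21.5 MHz.
181.5 MHz mod fs = 45 MHz.
45 MHz > fs/2 = 22.75 MHz, folds to fs − 45 MHz = 0.5 MHz.
199 MHz mod fs = 17 MHz.
17 MHz ≤ fs/2 = 22.75 MHz, appears at 17 MHz.
133 MHz mod fs = 42 MHz.
42 MHz > fs/2 = 22.75 MHz, folds to fs − 42 MHz = 3.5 MHz.
Distinct values: {0.5 MHz, 3.5 MHz, 17 MHz, 19.5 MHz, 21.5 MHz} → 5.

5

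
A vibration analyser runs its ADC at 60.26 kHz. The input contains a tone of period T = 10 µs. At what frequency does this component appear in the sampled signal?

T = 10 µs → f = 1/T = 100 kHz.
100 kHz mod fs = 39.74 kHz.
39.74 kHz > fs/2 = 30.13 kHz, folds to fs − 39.74 kHz = 20.52 kHz.

20.52 kHz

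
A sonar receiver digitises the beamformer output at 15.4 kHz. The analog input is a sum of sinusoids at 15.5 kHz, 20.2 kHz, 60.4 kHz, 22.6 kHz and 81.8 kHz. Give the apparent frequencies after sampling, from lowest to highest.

0.1 kHz, 1.2 kHz, 4.8 kHz, 7.2 kHz

fs/2 = 7.7 kHz.
15.5 kHz mod fs = 0.1 kHz.
0.1 kHz ≤ fs/2 = 7.7 kHz, appears at 0.1 kHz.
20.2 kHz mod fs = 4.8 kHz.
4.8 kHz ≤ fs/2 = 7.7 kHz, appears at 4.8 kHz.
60.4 kHz mod fs = 14.2 kHz.
14.2 kHz > fs/2 = 7.7 kHz, folds to fs − 14.2 kHz = 1.2 kHz.
22.6 kHz mod fs = 7.2 kHz.
7.2 kHz ≤ fs/2 = 7.7 kHz, appears at 7.2 kHz.
81.8 kHz mod fs = 4.8 kHz.
4.8 kHz ≤ fs/2 = 7.7 kHz, appears at 4.8 kHz.
Distinct values: {0.1 kHz, 1.2 kHz, 4.8 kHz, 7.2 kHz}.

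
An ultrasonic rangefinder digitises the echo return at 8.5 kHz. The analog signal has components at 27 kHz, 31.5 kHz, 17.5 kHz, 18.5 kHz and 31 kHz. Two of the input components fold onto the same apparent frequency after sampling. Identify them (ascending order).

18.5 kHz, 27 kHz

fs/2 = 4.25 kHz.
27 kHz mod fs = 1.5 kHz.
1.5 kHz ≤ fs/2 = 4.25 kHz, appears at 1.5 kHz.
31.5 kHz mod fs = 6 kHz.
6 kHz > fs/2 = 4.25 kHz, folds to fs − 6 kHz = 2.5 kHz.
17.5 kHz mod fs = 0.5 kHz.
0.5 kHz ≤ fs/2 = 4.25 kHz, appears at 0.5 kHz.
18.5 kHz mod fs = 1.5 kHz.
1.5 kHz ≤ fs/2 = 4.25 kHz, appears at 1.5 kHz.
31 kHz mod fs = 5.5 kHz.
5.5 kHz > fs/2 = 4.25 kHz, folds to fs − 5.5 kHz = 3 kHz.
18.5 kHz and 27 kHz both map to 1.5 kHz.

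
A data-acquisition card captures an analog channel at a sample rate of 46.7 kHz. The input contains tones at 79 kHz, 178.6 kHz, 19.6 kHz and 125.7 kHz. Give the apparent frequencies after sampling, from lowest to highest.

fs/2 = 23.35 kHz.
79 kHz mod fs = 32.3 kHz.
32.3 kHz > fs/2 = 23.35 kHz, folds to fs − 32.3 kHz = 14.4 kHz.
178.6 kHz mod fs = 38.5 kHz.
38.5 kHz > fs/2 = 23.35 kHz, folds to fs − 38.5 kHz = 8.2 kHz.
19.6 kHz ≤ fs/2 = 23.35 kHz, passes unchanged.
125.7 kHz mod fs = 32.3 kHz.
32.3 kHz > fs/2 = 23.35 kHz, folds to fs − 32.3 kHz = 14.4 kHz.
Distinct values: {8.2 kHz, 14.4 kHz, 19.6 kHz}.

8.2 kHz, 14.4 kHz, 19.6 kHz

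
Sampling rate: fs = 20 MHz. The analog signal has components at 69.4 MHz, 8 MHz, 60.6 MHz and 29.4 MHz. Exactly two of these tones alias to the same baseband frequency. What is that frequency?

fs/2 = 10 MHz.
69.4 MHz mod fs = 9.4 MHz.
9.4 MHz ≤ fs/2 = 10 MHz, appears at 9.4 MHz.
8 MHz ≤ fs/2 = 10 MHz, passes unchanged.
60.6 MHz mod fs = 0.6 MHz.
0.6 MHz ≤ fs/2 = 10 MHz, appears at 0.6 MHz.
29.4 MHz mod fs = 9.4 MHz.
9.4 MHz ≤ fs/2 = 10 MHz, appears at 9.4 MHz.
29.4 MHz and 69.4 MHz both map to 9.4 MHz.

9.4 MHz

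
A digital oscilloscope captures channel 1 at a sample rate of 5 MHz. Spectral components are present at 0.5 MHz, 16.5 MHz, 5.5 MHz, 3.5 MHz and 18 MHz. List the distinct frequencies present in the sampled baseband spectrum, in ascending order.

0.5 MHz, 1.5 MHz, 2 MHz

fs/2 = 2.5 MHz.
0.5 MHz ≤ fs/2 = 2.5 MHz, passes unchanged.
16.5 MHz mod fs = 1.5 MHz.
1.5 MHz ≤ fs/2 = 2.5 MHz, appears at 1.5 MHz.
5.5 MHz mod fs = 0.5 MHz.
0.5 MHz ≤ fs/2 = 2.5 MHz, appears at 0.5 MHz.
3.5 MHz > fs/2 = 2.5 MHz, folds to fs − 3.5 MHz = 1.5 MHz.
18 MHz mod fs = 3 MHz.
3 MHz > fs/2 = 2.5 MHz, folds to fs − 3 MHz = 2 MHz.
Distinct values: {0.5 MHz, 1.5 MHz, 2 MHz}.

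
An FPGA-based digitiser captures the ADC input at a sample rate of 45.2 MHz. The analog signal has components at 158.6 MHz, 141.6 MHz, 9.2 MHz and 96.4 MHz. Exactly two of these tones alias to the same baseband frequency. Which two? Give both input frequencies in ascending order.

fs/2 = 22.6 MHz.
158.6 MHz mod fs = 23 MHz.
23 MHz > fs/2 = 22.6 MHz, folds to fs − 23 MHz = 22.2 MHz.
141.6 MHz mod fs = 6 MHz.
6 MHz ≤ fs/2 = 22.6 MHz, appears at 6 MHz.
9.2 MHz ≤ fs/2 = 22.6 MHz, passes unchanged.
96.4 MHz mod fs = 6 MHz.
6 MHz ≤ fs/2 = 22.6 MHz, appears at 6 MHz.
96.4 MHz and 141.6 MHz both map to 6 MHz.

96.4 MHz, 141.6 MHz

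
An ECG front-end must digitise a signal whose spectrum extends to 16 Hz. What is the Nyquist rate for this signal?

32 Hz

Nyquist rate = 2 × 16 Hz = 32 Hz.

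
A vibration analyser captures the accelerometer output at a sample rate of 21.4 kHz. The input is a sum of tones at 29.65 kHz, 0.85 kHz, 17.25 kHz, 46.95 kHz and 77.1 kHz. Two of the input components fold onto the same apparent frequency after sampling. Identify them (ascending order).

fs/2 = 10.7 kHz.
29.65 kHz mod fs = 8.25 kHz.
8.25 kHz ≤ fs/2 = 10.7 kHz, appears at 8.25 kHz.
0.85 kHz ≤ fs/2 = 10.7 kHz, passes unchanged.
17.25 kHz > fs/2 = 10.7 kHz, folds to fs − 17.25 kHz = 4.15 kHz.
46.95 kHz mod fs = 4.15 kHz.
4.15 kHz ≤ fs/2 = 10.7 kHz, appears at 4.15 kHz.
77.1 kHz mod fs = 12.9 kHz.
12.9 kHz > fs/2 = 10.7 kHz, folds to fs − 12.9 kHz = 8.5 kHz.
17.25 kHz and 46.95 kHz both map to 4.15 kHz.

17.25 kHz, 46.95 kHz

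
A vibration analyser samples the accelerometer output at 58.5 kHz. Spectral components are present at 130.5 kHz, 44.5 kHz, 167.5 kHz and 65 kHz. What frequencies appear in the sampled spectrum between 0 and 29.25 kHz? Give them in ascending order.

6.5 kHz, 8 kHz, 13.5 kHz, 14 kHz

fs/2 = 29.25 kHz.
130.5 kHz mod fs = 13.5 kHz.
13.5 kHz ≤ fs/2 = 29.25 kHz, appears at 13.5 kHz.
44.5 kHz > fs/2 = 29.25 kHz, folds to fs − 44.5 kHz = 14 kHz.
167.5 kHz mod fs = 50.5 kHz.
50.5 kHz > fs/2 = 29.25 kHz, folds to fs − 50.5 kHz = 8 kHz.
65 kHz mod fs = 6.5 kHz.
6.5 kHz ≤ fs/2 = 29.25 kHz, appears at 6.5 kHz.
Distinct values: {6.5 kHz, 8 kHz, 13.5 kHz, 14 kHz}.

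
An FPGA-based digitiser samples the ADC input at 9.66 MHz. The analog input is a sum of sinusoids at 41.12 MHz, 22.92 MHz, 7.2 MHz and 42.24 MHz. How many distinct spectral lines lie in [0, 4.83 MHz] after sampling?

fs/2 = 4.83 MHz.
41.12 MHz mod fs = 2.48 MHz.
2.48 MHz ≤ fs/2 = 4.83 MHz, appears at 2.48 MHz.
22.92 MHz mod fs = 3.6 MHz.
3.6 MHz ≤ fs/2 = 4.83 MHz, appears at 3.6 MHz.
7.2 MHz > fs/2 = 4.83 MHz, folds to fs − 7.2 MHz = 2.46 MHz.
42.24 MHz mod fs = 3.6 MHz.
3.6 MHz ≤ fs/2 = 4.83 MHz, appears at 3.6 MHz.
Distinct values: {2.46 MHz, 2.48 MHz, 3.6 MHz} → 3.

3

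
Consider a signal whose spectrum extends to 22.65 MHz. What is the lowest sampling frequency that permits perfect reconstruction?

45.3 MHz

Nyquist rate = 2 × 22.65 MHz = 45.3 MHz.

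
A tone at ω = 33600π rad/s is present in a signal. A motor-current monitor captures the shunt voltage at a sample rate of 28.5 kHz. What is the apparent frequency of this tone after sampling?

11.7 kHz

ω = 33600π rad/s → f = ω/(2π) = 16800 Hz = 16.8 kHz.
16.8 kHz > fs/2 = 14.25 kHz, folds to fs − 16.8 kHz = 11.7 kHz.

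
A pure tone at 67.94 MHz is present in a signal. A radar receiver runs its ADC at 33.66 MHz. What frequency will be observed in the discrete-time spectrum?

0.62 MHz

67.94 MHz mod fs = 0.62 MHz.
0.62 MHz ≤ fs/2 = 16.83 MHz, appears at 0.62 MHz.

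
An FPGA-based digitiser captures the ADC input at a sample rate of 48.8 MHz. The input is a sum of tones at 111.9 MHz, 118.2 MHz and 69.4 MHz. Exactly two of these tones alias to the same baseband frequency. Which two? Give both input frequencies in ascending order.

69.4 MHz, 118.2 MHz

fs/2 = 24.4 MHz.
111.9 MHz mod fs = 14.3 MHz.
14.3 MHz ≤ fs/2 = 24.4 MHz, appears at 14.3 MHz.
118.2 MHz mod fs = 20.6 MHz.
20.6 MHz ≤ fs/2 = 24.4 MHz, appears at 20.6 MHz.
69.4 MHz mod fs = 20.6 MHz.
20.6 MHz ≤ fs/2 = 24.4 MHz, appears at 20.6 MHz.
69.4 MHz and 118.2 MHz both map to 20.6 MHz.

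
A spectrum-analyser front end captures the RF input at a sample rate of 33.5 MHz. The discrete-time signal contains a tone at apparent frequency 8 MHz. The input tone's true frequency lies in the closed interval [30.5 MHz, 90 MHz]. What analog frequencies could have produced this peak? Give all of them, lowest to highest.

41.5 MHz, 59 MHz, 75 MHz

Frequencies that alias to 8 MHz are k·fs ± 8 MHz for integer k ≥ 0.
k=0: 8 MHz.
k=1: 25.5 MHz, 41.5 MHz.
k=2: 59 MHz, 75 MHz.
k=3: 92.5 MHz, 108.5 MHz.
Within [30.5 MHz, 90 MHz]: 41.5 MHz, 59 MHz, 75 MHz.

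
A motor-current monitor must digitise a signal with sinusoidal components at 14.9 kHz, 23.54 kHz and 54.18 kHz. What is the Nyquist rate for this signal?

Highest-frequency component: 54.18 kHz.
Nyquist rate = 2 × 54.18 kHz = 108.36 kHz.

108.36 kHz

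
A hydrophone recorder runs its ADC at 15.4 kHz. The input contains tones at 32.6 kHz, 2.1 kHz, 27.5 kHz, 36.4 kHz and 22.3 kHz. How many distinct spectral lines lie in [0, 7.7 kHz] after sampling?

5

fs/2 = 7.7 kHz.
32.6 kHz mod fs = 1.8 kHz.
1.8 kHz ≤ fs/2 = 7.7 kHz, appears at 1.8 kHz.
2.1 kHz ≤ fs/2 = 7.7 kHz, passes unchanged.
27.5 kHz mod fs = 12.1 kHz.
12.1 kHz > fs/2 = 7.7 kHz, folds to fs − 12.1 kHz = 3.3 kHz.
36.4 kHz mod fs = 5.6 kHz.
5.6 kHz ≤ fs/2 = 7.7 kHz, appears at 5.6 kHz.
22.3 kHz mod fs = 6.9 kHz.
6.9 kHz ≤ fs/2 = 7.7 kHz, appears at 6.9 kHz.
Distinct values: {1.8 kHz, 2.1 kHz, 3.3 kHz, 5.6 kHz, 6.9 kHz} → 5.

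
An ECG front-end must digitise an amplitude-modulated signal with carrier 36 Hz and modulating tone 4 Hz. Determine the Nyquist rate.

AM sidebands sit at fc ± fm = 32 Hz and 40 Hz.
Highest-frequency component: 40 Hz.
Nyquist rate = 2 × 40 Hz = 80 Hz.

80 Hz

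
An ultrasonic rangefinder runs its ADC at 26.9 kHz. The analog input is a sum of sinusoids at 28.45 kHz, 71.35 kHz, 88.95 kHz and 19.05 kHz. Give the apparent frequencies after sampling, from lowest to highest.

fs/2 = 13.45 kHz.
28.45 kHz mod fs = 1.55 kHz.
1.55 kHz ≤ fs/2 = 13.45 kHz, appears at 1.55 kHz.
71.35 kHz mod fs = 17.55 kHz.
17.55 kHz > fs/2 = 13.45 kHz, folds to fs − 17.55 kHz = 9.35 kHz.
88.95 kHz mod fs = 8.25 kHz.
8.25 kHz ≤ fs/2 = 13.45 kHz, appears at 8.25 kHz.
19.05 kHz > fs/2 = 13.45 kHz, folds to fs − 19.05 kHz = 7.85 kHz.
Distinct values: {1.55 kHz, 7.85 kHz, 8.25 kHz, 9.35 kHz}.

1.55 kHz, 7.85 kHz, 8.25 kHz, 9.35 kHz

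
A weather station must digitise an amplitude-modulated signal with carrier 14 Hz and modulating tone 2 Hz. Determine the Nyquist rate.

AM sidebands sit at fc ± fm = 12 Hz and 16 Hz.
Highest-frequency component: 16 Hz.
Nyquist rate = 2 × 16 Hz = 32 Hz.

32 Hz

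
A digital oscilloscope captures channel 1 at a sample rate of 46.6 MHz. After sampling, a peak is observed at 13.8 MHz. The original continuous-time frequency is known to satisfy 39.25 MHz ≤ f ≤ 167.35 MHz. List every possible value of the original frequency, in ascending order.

60.4 MHz, 79.4 MHz, 107 MHz, 126 MHz, 153.6 MHz

Frequencies that alias to 13.8 MHz are k·fs ± 13.8 MHz for integer k ≥ 0.
k=0: 13.8 MHz.
k=1: 32.8 MHz, 60.4 MHz.
k=2: 79.4 MHz, 107 MHz.
k=3: 126 MHz, 153.6 MHz.
k=4: 172.6 MHz, 200.2 MHz.
Within [39.25 MHz, 167.35 MHz]: 60.4 MHz, 79.4 MHz, 107 MHz, 126 MHz, 153.6 MHz.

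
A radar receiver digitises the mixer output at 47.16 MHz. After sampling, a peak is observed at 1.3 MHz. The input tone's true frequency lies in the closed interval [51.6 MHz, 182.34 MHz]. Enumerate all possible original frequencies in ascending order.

93.02 MHz, 95.62 MHz, 140.18 MHz, 142.78 MHz

Frequencies that alias to 1.3 MHz are k·fs ± 1.3 MHz for integer k ≥ 0.
k=0: 1.3 MHz.
k=1: 45.86 MHz, 48.46 MHz.
k=2: 93.02 MHz, 95.62 MHz.
k=3: 140.18 MHz, 142.78 MHz.
k=4: 187.34 MHz, 189.94 MHz.
Within [51.6 MHz, 182.34 MHz]: 93.02 MHz, 95.62 MHz, 140.18 MHz, 142.78 MHz.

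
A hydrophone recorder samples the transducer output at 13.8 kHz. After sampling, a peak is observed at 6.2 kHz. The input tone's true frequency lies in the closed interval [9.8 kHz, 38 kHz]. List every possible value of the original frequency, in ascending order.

20 kHz, 21.4 kHz, 33.8 kHz, 35.2 kHz

Frequencies that alias to 6.2 kHz are k·fs ± 6.2 kHz for integer k ≥ 0.
k=0: 6.2 kHz.
k=1: 7.6 kHz, 20 kHz.
k=2: 21.4 kHz, 33.8 kHz.
k=3: 35.2 kHz, 47.6 kHz.
k=4: 49 kHz, 61.4 kHz.
Within [9.8 kHz, 38 kHz]: 20 kHz, 21.4 kHz, 33.8 kHz, 35.2 kHz.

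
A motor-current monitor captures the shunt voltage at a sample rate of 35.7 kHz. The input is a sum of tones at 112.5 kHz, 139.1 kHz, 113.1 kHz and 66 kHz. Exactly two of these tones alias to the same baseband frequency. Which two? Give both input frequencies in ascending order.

fs/2 = 17.85 kHz.
112.5 kHz mod fs = 5.4 kHz.
5.4 kHz ≤ fs/2 = 17.85 kHz, appears at 5.4 kHz.
139.1 kHz mod fs = 32 kHz.
32 kHz > fs/2 = 17.85 kHz, folds to fs − 32 kHz = 3.7 kHz.
113.1 kHz mod fs = 6 kHz.
6 kHz ≤ fs/2 = 17.85 kHz, appears at 6 kHz.
66 kHz mod fs = 30.3 kHz.
30.3 kHz > fs/2 = 17.85 kHz, folds to fs − 30.3 kHz = 5.4 kHz.
66 kHz and 112.5 kHz both map to 5.4 kHz.

66 kHz, 112.5 kHz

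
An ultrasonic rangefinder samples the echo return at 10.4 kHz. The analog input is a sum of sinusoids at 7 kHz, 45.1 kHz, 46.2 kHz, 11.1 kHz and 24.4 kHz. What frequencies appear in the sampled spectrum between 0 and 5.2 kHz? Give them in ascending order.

fs/2 = 5.2 kHz.
7 kHz > fs/2 = 5.2 kHz, folds to fs − 7 kHz = 3.4 kHz.
45.1 kHz mod fs = 3.5 kHz.
3.5 kHz ≤ fs/2 = 5.2 kHz, appears at 3.5 kHz.
46.2 kHz mod fs = 4.6 kHz.
4.6 kHz ≤ fs/2 = 5.2 kHz, appears at 4.6 kHz.
11.1 kHz mod fs = 0.7 kHz.
0.7 kHz ≤ fs/2 = 5.2 kHz, appears at 0.7 kHz.
24.4 kHz mod fs = 3.6 kHz.
3.6 kHz ≤ fs/2 = 5.2 kHz, appears at 3.6 kHz.
Distinct values: {0.7 kHz, 3.4 kHz, 3.5 kHz, 3.6 kHz, 4.6 kHz}.

0.7 kHz, 3.4 kHz, 3.5 kHz, 3.6 kHz, 4.6 kHz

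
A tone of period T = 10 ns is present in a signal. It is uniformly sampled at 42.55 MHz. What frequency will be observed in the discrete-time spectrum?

T = 10 ns → f = 1/T = 100 MHz.
100 MHz mod fs = 14.9 MHz.
14.9 MHz ≤ fs/2 = 21.275 MHz, appears at 14.9 MHz.

14.9 MHz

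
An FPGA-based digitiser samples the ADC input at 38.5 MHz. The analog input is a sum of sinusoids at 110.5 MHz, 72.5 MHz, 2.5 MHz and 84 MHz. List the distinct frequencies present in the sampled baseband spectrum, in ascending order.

2.5 MHz, 4.5 MHz, 5 MHz, 7 MHz

fs/2 = 19.25 MHz.
110.5 MHz mod fs = 33.5 MHz.
33.5 MHz > fs/2 = 19.25 MHz, folds to fs − 33.5 MHz = 5 MHz.
72.5 MHz mod fs = 34 MHz.
34 MHz > fs/2 = 19.25 MHz, folds to fs − 34 MHz = 4.5 MHz.
2.5 MHz ≤ fs/2 = 19.25 MHz, passes unchanged.
84 MHz mod fs = 7 MHz.
7 MHz ≤ fs/2 = 19.25 MHz, appears at 7 MHz.
Distinct values: {2.5 MHz, 4.5 MHz, 5 MHz, 7 MHz}.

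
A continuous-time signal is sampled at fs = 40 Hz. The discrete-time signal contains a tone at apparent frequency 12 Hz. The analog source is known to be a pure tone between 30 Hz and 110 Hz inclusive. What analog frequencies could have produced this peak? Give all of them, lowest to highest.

52 Hz, 68 Hz, 92 Hz, 108 Hz

Frequencies that alias to 12 Hz are k·fs ± 12 Hz for integer k ≥ 0.
k=0: 12 Hz.
k=1: 28 Hz, 52 Hz.
k=2: 68 Hz, 92 Hz.
k=3: 108 Hz, 132 Hz.
k=4: 148 Hz, 172 Hz.
Within [30 Hz, 110 Hz]: 52 Hz, 68 Hz, 92 Hz, 108 Hz.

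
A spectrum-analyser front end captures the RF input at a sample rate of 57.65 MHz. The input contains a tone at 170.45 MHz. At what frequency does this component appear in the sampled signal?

2.5 MHz

170.45 MHz mod fs = 55.15 MHz.
55.15 MHz > fs/2 = 28.825 MHz, folds to fs − 55.15 MHz = 2.5 MHz.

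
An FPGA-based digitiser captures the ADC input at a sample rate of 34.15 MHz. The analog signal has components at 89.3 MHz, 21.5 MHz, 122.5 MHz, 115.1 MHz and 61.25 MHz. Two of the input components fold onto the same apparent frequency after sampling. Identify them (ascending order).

21.5 MHz, 115.1 MHz

fs/2 = 17.075 MHz.
89.3 MHz mod fs = 21 MHz.
21 MHz > fs/2 = 17.075 MHz, folds to fs − 21 MHz = 13.15 MHz.
21.5 MHz > fs/2 = 17.075 MHz, folds to fs − 21.5 MHz = 12.65 MHz.
122.5 MHz mod fs = 20.05 MHz.
20.05 MHz > fs/2 = 17.075 MHz, folds to fs − 20.05 MHz = 14.1 MHz.
115.1 MHz mod fs = 12.65 MHz.
12.65 MHz ≤ fs/2 = 17.075 MHz, appears at 12.65 MHz.
61.25 MHz mod fs = 27.1 MHz.
27.1 MHz > fs/2 = 17.075 MHz, folds to fs − 27.1 MHz = 7.05 MHz.
21.5 MHz and 115.1 MHz both map to 12.65 MHz.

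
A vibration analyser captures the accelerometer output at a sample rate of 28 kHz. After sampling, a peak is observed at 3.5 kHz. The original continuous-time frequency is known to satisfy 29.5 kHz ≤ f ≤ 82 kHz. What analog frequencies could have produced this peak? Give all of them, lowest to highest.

Frequencies that alias to 3.5 kHz are k·fs ± 3.5 kHz for integer k ≥ 0.
k=0: 3.5 kHz.
k=1: 24.5 kHz, 31.5 kHz.
k=2: 52.5 kHz, 59.5 kHz.
k=3: 80.5 kHz, 87.5 kHz.
k=4: 108.5 kHz, 115.5 kHz.
Within [29.5 kHz, 82 kHz]: 31.5 kHz, 52.5 kHz, 59.5 kHz, 80.5 kHz.

31.5 kHz, 52.5 kHz, 59.5 kHz, 80.5 kHz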